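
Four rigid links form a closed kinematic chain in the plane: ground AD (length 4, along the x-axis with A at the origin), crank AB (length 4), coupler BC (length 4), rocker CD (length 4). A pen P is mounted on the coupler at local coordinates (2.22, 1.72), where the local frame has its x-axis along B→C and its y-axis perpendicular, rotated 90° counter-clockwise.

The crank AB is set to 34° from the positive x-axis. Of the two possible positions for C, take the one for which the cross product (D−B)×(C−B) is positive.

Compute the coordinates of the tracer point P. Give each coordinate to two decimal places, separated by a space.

A=(0,0), D=(4.00,0)
B = A + 4.00·(cos34°, sin34°) = (3.3162, 2.2368)
|BD| = 2.3390
circle(B,4.00) ∩ circle(D,4.00): a=1.1695, h=3.8252
  candidates: C₊=(7.3162,2.2368) cross=8.947; C₋=(0.0000,-0.0000) cross=-8.947
  mode + wants cross > 0 → take C=(7.3162,2.2368) (cross=8.947)
ex = (C−B)/|BC| = (1.0000,0.0000); ey = (-0.0000,1.0000)
P = B + 2.22·ex + 1.72·ey = (5.5362,3.9568)

5.54 3.96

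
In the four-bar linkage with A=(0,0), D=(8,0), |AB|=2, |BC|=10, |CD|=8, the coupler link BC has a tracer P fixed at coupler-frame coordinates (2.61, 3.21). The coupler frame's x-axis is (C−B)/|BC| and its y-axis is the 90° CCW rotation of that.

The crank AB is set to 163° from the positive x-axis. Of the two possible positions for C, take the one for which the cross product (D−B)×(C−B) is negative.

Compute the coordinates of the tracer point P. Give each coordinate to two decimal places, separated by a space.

2.22 0.60

A=(0,0), D=(8.00,0)
B = A + 2.00·(cos163°, sin163°) = (-1.9126, 0.5847)
|BD| = 9.9298
circle(B,10.00) ∩ circle(D,8.00): a=6.7776, h=7.3528
  candidates: C₊=(5.2863,7.5257) cross=73.012; C₋=(4.4203,-7.1544) cross=-73.012
  mode - wants cross < 0 → take C=(4.4203,-7.1544) (cross=-73.012)
ex = (C−B)/|BC| = (0.6333,-0.7739); ey = (0.7739,0.6333)
P = B + 2.61·ex + 3.21·ey = (2.2245,0.5977)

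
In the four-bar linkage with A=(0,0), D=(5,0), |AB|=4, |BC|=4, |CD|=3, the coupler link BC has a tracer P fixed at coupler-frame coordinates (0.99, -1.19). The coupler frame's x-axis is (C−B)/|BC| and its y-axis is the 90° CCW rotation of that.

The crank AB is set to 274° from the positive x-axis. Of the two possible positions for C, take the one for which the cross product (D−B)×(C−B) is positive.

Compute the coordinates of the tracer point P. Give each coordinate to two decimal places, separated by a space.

A=(0,0), D=(5.00,0)
B = A + 4.00·(cos274°, sin274°) = (0.2790, -3.9903)
|BD| = 6.1814
circle(B,4.00) ∩ circle(D,3.00): a=3.6569, h=1.6208
  candidates: C₊=(2.0257,-0.3918) cross=10.019; C₋=(4.1182,-2.8675) cross=-10.019
  mode + wants cross > 0 → take C=(2.0257,-0.3918) (cross=10.019)
ex = (C−B)/|BC| = (0.4367,0.8996); ey = (-0.8996,0.4367)
P = B + 0.99·ex + -1.19·ey = (1.7819,-3.6193)

1.78 -3.62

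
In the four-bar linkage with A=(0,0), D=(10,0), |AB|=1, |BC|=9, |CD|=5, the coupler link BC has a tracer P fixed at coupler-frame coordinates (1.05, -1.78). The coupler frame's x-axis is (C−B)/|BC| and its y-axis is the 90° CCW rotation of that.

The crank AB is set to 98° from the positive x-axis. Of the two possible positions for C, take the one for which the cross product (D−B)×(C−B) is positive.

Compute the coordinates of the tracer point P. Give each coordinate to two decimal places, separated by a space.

1.54 -0.21

A=(0,0), D=(10.00,0)
B = A + 1.00·(cos98°, sin98°) = (-0.1392, 0.9903)
|BD| = 10.1874
circle(B,9.00) ∩ circle(D,5.00): a=7.8422, h=4.4159
  candidates: C₊=(8.0951,4.6229) cross=44.986; C₋=(7.2366,-4.1670) cross=-44.986
  mode + wants cross > 0 → take C=(8.0951,4.6229) (cross=44.986)
ex = (C−B)/|BC| = (0.9149,0.4036); ey = (-0.4036,0.9149)
P = B + 1.05·ex + -1.78·ey = (1.5400,-0.2145)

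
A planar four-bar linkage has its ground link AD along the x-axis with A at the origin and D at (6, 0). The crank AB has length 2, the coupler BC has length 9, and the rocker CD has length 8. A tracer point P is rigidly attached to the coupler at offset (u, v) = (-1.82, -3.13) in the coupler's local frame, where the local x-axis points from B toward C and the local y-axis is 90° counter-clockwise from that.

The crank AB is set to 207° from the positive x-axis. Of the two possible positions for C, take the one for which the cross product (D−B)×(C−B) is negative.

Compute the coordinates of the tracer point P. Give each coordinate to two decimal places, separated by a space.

A=(0,0), D=(6.00,0)
B = A + 2.00·(cos207°, sin207°) = (-1.7820, -0.9080)
|BD| = 7.8348
circle(B,9.00) ∩ circle(D,8.00): a=5.0023, h=7.4818
  candidates: C₊=(2.3195,7.1031) cross=58.618; C₋=(4.0537,-7.7596) cross=-58.618
  mode - wants cross < 0 → take C=(4.0537,-7.7596) (cross=-58.618)
ex = (C−B)/|BC| = (0.6484,-0.7613); ey = (0.7613,0.6484)
P = B + -1.82·ex + -3.13·ey = (-5.3450,-1.5519)

-5.34 -1.55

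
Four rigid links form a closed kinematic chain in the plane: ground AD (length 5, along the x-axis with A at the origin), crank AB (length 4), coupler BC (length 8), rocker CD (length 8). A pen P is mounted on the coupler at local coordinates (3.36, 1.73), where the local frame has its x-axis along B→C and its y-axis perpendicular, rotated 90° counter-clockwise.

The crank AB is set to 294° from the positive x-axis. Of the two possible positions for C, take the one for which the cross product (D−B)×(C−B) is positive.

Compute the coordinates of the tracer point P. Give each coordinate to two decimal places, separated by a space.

A=(0,0), D=(5.00,0)
B = A + 4.00·(cos294°, sin294°) = (1.6269, -3.6542)
|BD| = 4.9730
circle(B,8.00) ∩ circle(D,8.00): a=2.4865, h=7.6038
  candidates: C₊=(-2.2738,3.3304) cross=37.813; C₋=(8.9008,-6.9845) cross=-37.813
  mode + wants cross > 0 → take C=(-2.2738,3.3304) (cross=37.813)
ex = (C−B)/|BC| = (-0.4876,0.8731); ey = (-0.8731,-0.4876)
P = B + 3.36·ex + 1.73·ey = (-1.5218,-1.5642)

-1.52 -1.56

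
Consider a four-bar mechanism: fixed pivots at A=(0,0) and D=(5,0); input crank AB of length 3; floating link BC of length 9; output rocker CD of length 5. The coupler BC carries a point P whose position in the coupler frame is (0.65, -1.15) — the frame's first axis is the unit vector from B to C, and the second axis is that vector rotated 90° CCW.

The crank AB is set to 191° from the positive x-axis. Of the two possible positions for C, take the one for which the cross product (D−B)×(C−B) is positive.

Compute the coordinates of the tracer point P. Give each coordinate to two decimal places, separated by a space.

A=(0,0), D=(5.00,0)
B = A + 3.00·(cos191°, sin191°) = (-2.9449, -0.5724)
|BD| = 7.9655
circle(B,9.00) ∩ circle(D,5.00): a=7.4979, h=4.9781
  candidates: C₊=(4.1759,4.9316) cross=39.653; C₋=(4.8914,-4.9988) cross=-39.653
  mode + wants cross > 0 → take C=(4.1759,4.9316) (cross=39.653)
ex = (C−B)/|BC| = (0.7912,0.6116); ey = (-0.6116,0.7912)
P = B + 0.65·ex + -1.15·ey = (-1.7273,-1.0848)

-1.73 -1.08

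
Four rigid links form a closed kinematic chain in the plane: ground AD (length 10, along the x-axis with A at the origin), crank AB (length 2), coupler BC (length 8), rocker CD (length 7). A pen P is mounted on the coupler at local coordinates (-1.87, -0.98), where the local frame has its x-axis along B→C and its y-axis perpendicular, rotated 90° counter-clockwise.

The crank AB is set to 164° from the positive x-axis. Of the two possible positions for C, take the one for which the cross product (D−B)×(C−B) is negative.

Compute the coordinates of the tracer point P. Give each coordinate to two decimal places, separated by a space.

-4.01 0.90

A=(0,0), D=(10.00,0)
B = A + 2.00·(cos164°, sin164°) = (-1.9225, 0.5513)
|BD| = 11.9353
circle(B,8.00) ∩ circle(D,7.00): a=6.5960, h=4.5269
  candidates: C₊=(4.8755,4.7686) cross=54.029; C₋=(4.4574,-4.2754) cross=-54.029
  mode - wants cross < 0 → take C=(4.4574,-4.2754) (cross=-54.029)
ex = (C−B)/|BC| = (0.7975,-0.6033); ey = (0.6033,0.7975)
P = B + -1.87·ex + -0.98·ey = (-4.0051,0.8980)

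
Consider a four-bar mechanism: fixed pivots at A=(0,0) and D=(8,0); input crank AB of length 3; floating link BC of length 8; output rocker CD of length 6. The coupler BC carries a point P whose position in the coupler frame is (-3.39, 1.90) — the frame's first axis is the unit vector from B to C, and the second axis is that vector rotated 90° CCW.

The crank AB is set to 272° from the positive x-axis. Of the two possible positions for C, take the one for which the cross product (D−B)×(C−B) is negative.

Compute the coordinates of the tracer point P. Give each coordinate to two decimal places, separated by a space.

-2.33 0.03

A=(0,0), D=(8.00,0)
B = A + 3.00·(cos272°, sin272°) = (0.1047, -2.9982)
|BD| = 8.4454
circle(B,8.00) ∩ circle(D,6.00): a=5.8804, h=5.4241
  candidates: C₊=(3.6765,4.1602) cross=45.809; C₋=(7.5277,-5.9814) cross=-45.809
  mode - wants cross < 0 → take C=(7.5277,-5.9814) (cross=-45.809)
ex = (C−B)/|BC| = (0.9279,-0.3729); ey = (0.3729,0.9279)
P = B + -3.39·ex + 1.90·ey = (-2.3323,0.0289)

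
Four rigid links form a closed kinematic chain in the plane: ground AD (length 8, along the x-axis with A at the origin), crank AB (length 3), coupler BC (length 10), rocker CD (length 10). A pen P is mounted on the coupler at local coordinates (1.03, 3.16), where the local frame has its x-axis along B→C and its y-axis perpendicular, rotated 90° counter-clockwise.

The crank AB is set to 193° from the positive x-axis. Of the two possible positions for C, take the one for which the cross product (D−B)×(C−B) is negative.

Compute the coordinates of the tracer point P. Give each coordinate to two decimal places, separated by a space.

0.23 0.39

A=(0,0), D=(8.00,0)
B = A + 3.00·(cos193°, sin193°) = (-2.9231, -0.6749)
|BD| = 10.9439
circle(B,10.00) ∩ circle(D,10.00): a=5.4720, h=8.3700
  candidates: C₊=(2.0223,8.0167) cross=91.601; C₋=(3.0546,-8.6915) cross=-91.601
  mode - wants cross < 0 → take C=(3.0546,-8.6915) (cross=-91.601)
ex = (C−B)/|BC| = (0.5978,-0.8017); ey = (0.8017,0.5978)
P = B + 1.03·ex + 3.16·ey = (0.2259,0.3884)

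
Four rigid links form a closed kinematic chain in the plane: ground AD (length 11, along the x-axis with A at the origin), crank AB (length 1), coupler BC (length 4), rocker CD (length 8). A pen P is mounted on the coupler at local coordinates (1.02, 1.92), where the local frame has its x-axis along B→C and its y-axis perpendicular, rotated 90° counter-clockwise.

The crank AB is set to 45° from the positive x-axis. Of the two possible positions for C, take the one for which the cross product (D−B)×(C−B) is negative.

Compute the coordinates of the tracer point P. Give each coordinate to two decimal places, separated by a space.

A=(0,0), D=(11.00,0)
B = A + 1.00·(cos45°, sin45°) = (0.7071, 0.7071)
|BD| = 10.3172
circle(B,4.00) ∩ circle(D,8.00): a=2.8324, h=2.8245
  candidates: C₊=(3.7264,3.3308) cross=29.141; C₋=(3.3392,-2.3049) cross=-29.141
  mode - wants cross < 0 → take C=(3.3392,-2.3049) (cross=-29.141)
ex = (C−B)/|BC| = (0.6580,-0.7530); ey = (0.7530,0.6580)
P = B + 1.02·ex + 1.92·ey = (2.8240,1.2025)

2.82 1.20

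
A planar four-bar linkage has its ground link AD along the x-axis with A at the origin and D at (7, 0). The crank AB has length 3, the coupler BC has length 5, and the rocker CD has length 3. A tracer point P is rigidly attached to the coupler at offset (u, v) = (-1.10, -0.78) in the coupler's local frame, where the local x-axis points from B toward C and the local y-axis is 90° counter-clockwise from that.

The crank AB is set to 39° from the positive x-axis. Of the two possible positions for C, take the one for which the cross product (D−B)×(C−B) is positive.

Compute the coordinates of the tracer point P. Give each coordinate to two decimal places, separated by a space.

A=(0,0), D=(7.00,0)
B = A + 3.00·(cos39°, sin39°) = (2.3314, 1.8880)
|BD| = 5.0359
circle(B,5.00) ∩ circle(D,3.00): a=4.1065, h=2.8524
  candidates: C₊=(7.2078,2.9928) cross=14.364; C₋=(5.0691,-2.2960) cross=-14.364
  mode + wants cross > 0 → take C=(7.2078,2.9928) (cross=14.364)
ex = (C−B)/|BC| = (0.9753,0.2210); ey = (-0.2210,0.9753)
P = B + -1.10·ex + -0.78·ey = (1.4310,0.8842)

1.43 0.88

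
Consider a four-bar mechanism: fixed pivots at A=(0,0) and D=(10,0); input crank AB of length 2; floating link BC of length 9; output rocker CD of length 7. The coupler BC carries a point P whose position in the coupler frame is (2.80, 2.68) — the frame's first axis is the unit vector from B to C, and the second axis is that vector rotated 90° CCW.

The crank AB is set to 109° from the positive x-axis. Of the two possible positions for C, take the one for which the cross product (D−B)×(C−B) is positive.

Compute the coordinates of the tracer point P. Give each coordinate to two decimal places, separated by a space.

A=(0,0), D=(10.00,0)
B = A + 2.00·(cos109°, sin109°) = (-0.6511, 1.8910)
|BD| = 10.8177
circle(B,9.00) ∩ circle(D,7.00): a=6.8879, h=5.7928
  candidates: C₊=(7.1434,6.3906) cross=62.665; C₋=(5.1181,-5.0167) cross=-62.665
  mode + wants cross > 0 → take C=(7.1434,6.3906) (cross=62.665)
ex = (C−B)/|BC| = (0.8661,0.4999); ey = (-0.4999,0.8661)
P = B + 2.80·ex + 2.68·ey = (0.4340,5.6119)

0.43 5.61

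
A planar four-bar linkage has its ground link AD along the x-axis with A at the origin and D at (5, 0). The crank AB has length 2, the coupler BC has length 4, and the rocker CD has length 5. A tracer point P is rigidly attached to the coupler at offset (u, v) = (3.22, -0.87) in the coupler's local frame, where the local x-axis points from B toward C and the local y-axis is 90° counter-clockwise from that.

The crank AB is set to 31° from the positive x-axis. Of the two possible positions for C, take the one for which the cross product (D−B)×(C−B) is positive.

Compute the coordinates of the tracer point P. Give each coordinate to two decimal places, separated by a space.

A=(0,0), D=(5.00,0)
B = A + 2.00·(cos31°, sin31°) = (1.7143, 1.0301)
|BD| = 3.4433
circle(B,4.00) ∩ circle(D,5.00): a=0.4148, h=3.9784
  candidates: C₊=(3.3003,4.7022) cross=13.699; C₋=(0.9200,-2.8903) cross=-13.699
  mode + wants cross > 0 → take C=(3.3003,4.7022) (cross=13.699)
ex = (C−B)/|BC| = (0.3965,0.9180); ey = (-0.9180,0.3965)
P = B + 3.22·ex + -0.87·ey = (3.7897,3.6412)

3.79 3.64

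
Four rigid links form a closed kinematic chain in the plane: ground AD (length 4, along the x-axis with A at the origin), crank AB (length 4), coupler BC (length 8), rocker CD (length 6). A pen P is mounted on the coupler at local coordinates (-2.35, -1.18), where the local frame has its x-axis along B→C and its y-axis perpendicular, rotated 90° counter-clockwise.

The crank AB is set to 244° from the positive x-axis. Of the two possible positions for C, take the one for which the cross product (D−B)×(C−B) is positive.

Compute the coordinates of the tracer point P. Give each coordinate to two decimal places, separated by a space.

A=(0,0), D=(4.00,0)
B = A + 4.00·(cos244°, sin244°) = (-1.7535, -3.5952)
|BD| = 6.7844
circle(B,8.00) ∩ circle(D,6.00): a=5.4558, h=5.8510
  candidates: C₊=(-0.2273,4.2579) cross=39.696; C₋=(5.9738,-5.6660) cross=-39.696
  mode + wants cross > 0 → take C=(-0.2273,4.2579) (cross=39.696)
ex = (C−B)/|BC| = (0.1908,0.9816); ey = (-0.9816,0.1908)
P = B + -2.35·ex + -1.18·ey = (-1.0435,-6.1271)

-1.04 -6.13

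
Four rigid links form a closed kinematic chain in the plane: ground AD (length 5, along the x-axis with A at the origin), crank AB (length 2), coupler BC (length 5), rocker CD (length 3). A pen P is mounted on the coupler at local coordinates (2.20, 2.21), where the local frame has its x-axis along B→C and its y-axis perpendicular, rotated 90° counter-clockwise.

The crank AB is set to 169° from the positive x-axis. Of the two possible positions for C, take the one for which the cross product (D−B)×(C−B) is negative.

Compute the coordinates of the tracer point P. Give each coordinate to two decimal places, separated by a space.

A=(0,0), D=(5.00,0)
B = A + 2.00·(cos169°, sin169°) = (-1.9633, 0.3816)
|BD| = 6.9737
circle(B,5.00) ∩ circle(D,3.00): a=4.6340, h=1.8777
  candidates: C₊=(2.7666,2.0030) cross=13.095; C₋=(2.5611,-1.7469) cross=-13.095
  mode - wants cross < 0 → take C=(2.5611,-1.7469) (cross=-13.095)
ex = (C−B)/|BC| = (0.9049,-0.4257); ey = (0.4257,0.9049)
P = B + 2.20·ex + 2.21·ey = (0.9682,1.4448)

0.97 1.44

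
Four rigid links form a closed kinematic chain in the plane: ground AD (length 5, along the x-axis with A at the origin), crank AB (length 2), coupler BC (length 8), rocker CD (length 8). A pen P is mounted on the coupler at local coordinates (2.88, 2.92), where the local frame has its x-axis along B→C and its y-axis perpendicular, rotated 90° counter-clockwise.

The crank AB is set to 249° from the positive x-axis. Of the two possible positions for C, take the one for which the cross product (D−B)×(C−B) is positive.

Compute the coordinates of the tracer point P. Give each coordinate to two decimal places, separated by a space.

-3.43 1.21

A=(0,0), D=(5.00,0)
B = A + 2.00·(cos249°, sin249°) = (-0.7167, -1.8672)
|BD| = 6.0139
circle(B,8.00) ∩ circle(D,8.00): a=3.0070, h=7.4134
  candidates: C₊=(-0.1600,6.1134) cross=44.584; C₋=(4.4433,-7.9806) cross=-44.584
  mode + wants cross > 0 → take C=(-0.1600,6.1134) (cross=44.584)
ex = (C−B)/|BC| = (0.0696,0.9976); ey = (-0.9976,0.0696)
P = B + 2.88·ex + 2.92·ey = (-3.4292,1.2091)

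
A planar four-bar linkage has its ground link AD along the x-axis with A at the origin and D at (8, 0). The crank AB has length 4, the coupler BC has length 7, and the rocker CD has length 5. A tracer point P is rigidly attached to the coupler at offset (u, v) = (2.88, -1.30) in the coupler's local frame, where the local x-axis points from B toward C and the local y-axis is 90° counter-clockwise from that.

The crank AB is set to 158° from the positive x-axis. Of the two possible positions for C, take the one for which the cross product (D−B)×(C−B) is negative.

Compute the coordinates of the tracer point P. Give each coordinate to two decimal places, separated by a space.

A=(0,0), D=(8.00,0)
B = A + 4.00·(cos158°, sin158°) = (-3.7087, 1.4984)
|BD| = 11.8042
circle(B,7.00) ∩ circle(D,5.00): a=6.9187, h=1.0638
  candidates: C₊=(3.2890,1.6753) cross=12.557; C₋=(3.0190,-0.4350) cross=-12.557
  mode - wants cross < 0 → take C=(3.0190,-0.4350) (cross=-12.557)
ex = (C−B)/|BC| = (0.9611,-0.2762); ey = (0.2762,0.9611)
P = B + 2.88·ex + -1.30·ey = (-1.2998,-0.5465)

-1.30 -0.55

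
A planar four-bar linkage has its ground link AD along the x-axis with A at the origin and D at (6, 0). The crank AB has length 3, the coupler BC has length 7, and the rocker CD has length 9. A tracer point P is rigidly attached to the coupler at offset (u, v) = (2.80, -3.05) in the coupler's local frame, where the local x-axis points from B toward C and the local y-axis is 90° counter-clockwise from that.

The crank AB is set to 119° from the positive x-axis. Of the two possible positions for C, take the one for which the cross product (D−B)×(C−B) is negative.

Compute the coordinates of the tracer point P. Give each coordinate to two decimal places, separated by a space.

-4.67 0.01

A=(0,0), D=(6.00,0)
B = A + 3.00·(cos119°, sin119°) = (-1.4544, 2.6239)
|BD| = 7.9027
circle(B,7.00) ∩ circle(D,9.00): a=1.9267, h=6.7296
  candidates: C₊=(2.5974,8.3320) cross=53.182; C₋=(-1.8713,-4.3637) cross=-53.182
  mode - wants cross < 0 → take C=(-1.8713,-4.3637) (cross=-53.182)
ex = (C−B)/|BC| = (-0.0596,-0.9982); ey = (0.9982,-0.0596)
P = B + 2.80·ex + -3.05·ey = (-4.6658,0.0105)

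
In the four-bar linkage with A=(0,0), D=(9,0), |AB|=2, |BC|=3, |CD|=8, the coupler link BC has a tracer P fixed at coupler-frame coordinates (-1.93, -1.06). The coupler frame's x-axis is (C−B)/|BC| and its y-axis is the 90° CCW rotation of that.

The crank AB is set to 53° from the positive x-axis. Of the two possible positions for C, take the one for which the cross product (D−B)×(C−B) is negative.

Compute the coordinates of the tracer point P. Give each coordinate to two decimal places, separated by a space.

A=(0,0), D=(9.00,0)
B = A + 2.00·(cos53°, sin53°) = (1.2036, 1.5973)
|BD| = 7.9583
circle(B,3.00) ∩ circle(D,8.00): a=0.5236, h=2.9539
  candidates: C₊=(2.3095,4.3860) cross=23.508; C₋=(1.1237,-1.4017) cross=-23.508
  mode - wants cross < 0 → take C=(1.1237,-1.4017) (cross=-23.508)
ex = (C−B)/|BC| = (-0.0266,-0.9996); ey = (0.9996,-0.0266)
P = B + -1.93·ex + -1.06·ey = (0.1954,3.5548)

0.20 3.55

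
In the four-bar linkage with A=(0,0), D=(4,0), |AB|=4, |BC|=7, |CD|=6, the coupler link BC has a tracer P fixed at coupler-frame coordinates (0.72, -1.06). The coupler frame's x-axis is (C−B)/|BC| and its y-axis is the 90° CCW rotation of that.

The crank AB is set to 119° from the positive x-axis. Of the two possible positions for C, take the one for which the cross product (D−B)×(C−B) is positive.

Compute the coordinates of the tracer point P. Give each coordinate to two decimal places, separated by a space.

A=(0,0), D=(4.00,0)
B = A + 4.00·(cos119°, sin119°) = (-1.9392, 3.4985)
|BD| = 6.8930
circle(B,7.00) ∩ circle(D,6.00): a=4.3895, h=5.4527
  candidates: C₊=(4.6104,5.9689) cross=37.586; C₋=(-0.9246,-3.4276) cross=-37.586
  mode + wants cross > 0 → take C=(4.6104,5.9689) (cross=37.586)
ex = (C−B)/|BC| = (0.9357,0.3529); ey = (-0.3529,0.9357)
P = B + 0.72·ex + -1.06·ey = (-0.8915,2.7608)

-0.89 2.76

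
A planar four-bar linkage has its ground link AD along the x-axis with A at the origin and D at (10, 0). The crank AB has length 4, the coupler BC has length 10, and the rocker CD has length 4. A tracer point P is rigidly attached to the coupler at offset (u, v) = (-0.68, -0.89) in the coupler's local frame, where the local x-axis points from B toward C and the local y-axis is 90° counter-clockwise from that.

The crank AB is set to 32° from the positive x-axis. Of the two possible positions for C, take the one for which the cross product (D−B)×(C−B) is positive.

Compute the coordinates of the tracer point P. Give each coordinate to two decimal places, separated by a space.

2.71 1.23

A=(0,0), D=(10.00,0)
B = A + 4.00·(cos32°, sin32°) = (3.3922, 2.1197)
|BD| = 6.9395
circle(B,10.00) ∩ circle(D,4.00): a=9.5221, h=3.0545
  candidates: C₊=(13.3922,2.1197) cross=21.197; C₋=(11.5262,-3.6974) cross=-21.197
  mode + wants cross > 0 → take C=(13.3922,2.1197) (cross=21.197)
ex = (C−B)/|BC| = (1.0000,0.0000); ey = (-0.0000,1.0000)
P = B + -0.68·ex + -0.89·ey = (2.7122,1.2297)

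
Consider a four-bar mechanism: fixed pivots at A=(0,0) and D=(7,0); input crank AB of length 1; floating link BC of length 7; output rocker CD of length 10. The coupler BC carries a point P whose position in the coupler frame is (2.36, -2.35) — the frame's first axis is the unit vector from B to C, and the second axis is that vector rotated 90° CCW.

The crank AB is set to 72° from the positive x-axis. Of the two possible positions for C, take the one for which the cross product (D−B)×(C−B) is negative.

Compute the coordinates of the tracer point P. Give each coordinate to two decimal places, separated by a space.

-2.46 -0.90

A=(0,0), D=(7.00,0)
B = A + 1.00·(cos72°, sin72°) = (0.3090, 0.9511)
|BD| = 6.7582
circle(B,7.00) ∩ circle(D,10.00): a=-0.3941, h=6.9889
  candidates: C₊=(0.9024,7.9259) cross=47.233; C₋=(-1.0646,-5.9128) cross=-47.233
  mode - wants cross < 0 → take C=(-1.0646,-5.9128) (cross=-47.233)
ex = (C−B)/|BC| = (-0.1962,-0.9806); ey = (0.9806,-0.1962)
P = B + 2.36·ex + -2.35·ey = (-2.4584,-0.9019)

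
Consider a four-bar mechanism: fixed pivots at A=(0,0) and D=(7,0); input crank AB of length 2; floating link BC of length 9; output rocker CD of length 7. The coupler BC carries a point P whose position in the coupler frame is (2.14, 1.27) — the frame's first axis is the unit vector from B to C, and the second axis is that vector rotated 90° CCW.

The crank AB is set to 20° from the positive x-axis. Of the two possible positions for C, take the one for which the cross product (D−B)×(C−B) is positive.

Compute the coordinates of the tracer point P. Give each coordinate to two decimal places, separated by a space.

A=(0,0), D=(7.00,0)
B = A + 2.00·(cos20°, sin20°) = (1.8794, 0.6840)
|BD| = 5.1661
circle(B,9.00) ∩ circle(D,7.00): a=5.6802, h=6.9811
  candidates: C₊=(8.4339,6.8516) cross=36.065; C₋=(6.5852,-6.9877) cross=-36.065
  mode + wants cross > 0 → take C=(8.4339,6.8516) (cross=36.065)
ex = (C−B)/|BC| = (0.7283,0.6853); ey = (-0.6853,0.7283)
P = B + 2.14·ex + 1.27·ey = (2.5676,3.0755)

2.57 3.08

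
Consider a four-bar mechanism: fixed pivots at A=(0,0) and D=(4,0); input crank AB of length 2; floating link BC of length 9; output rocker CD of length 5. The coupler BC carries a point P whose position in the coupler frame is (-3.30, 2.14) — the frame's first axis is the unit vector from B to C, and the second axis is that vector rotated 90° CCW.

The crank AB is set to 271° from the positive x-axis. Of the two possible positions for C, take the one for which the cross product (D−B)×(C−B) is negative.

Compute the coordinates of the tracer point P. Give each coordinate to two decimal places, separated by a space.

A=(0,0), D=(4.00,0)
B = A + 2.00·(cos271°, sin271°) = (0.0349, -1.9997)
|BD| = 4.4408
circle(B,9.00) ∩ circle(D,5.00): a=8.5256, h=2.8835
  candidates: C₊=(6.3487,4.4140) cross=12.805; C₋=(8.9456,-0.7353) cross=-12.805
  mode - wants cross < 0 → take C=(8.9456,-0.7353) (cross=-12.805)
ex = (C−B)/|BC| = (0.9901,0.1405); ey = (-0.1405,0.9901)
P = B + -3.30·ex + 2.14·ey = (-3.5330,-0.3445)

-3.53 -0.34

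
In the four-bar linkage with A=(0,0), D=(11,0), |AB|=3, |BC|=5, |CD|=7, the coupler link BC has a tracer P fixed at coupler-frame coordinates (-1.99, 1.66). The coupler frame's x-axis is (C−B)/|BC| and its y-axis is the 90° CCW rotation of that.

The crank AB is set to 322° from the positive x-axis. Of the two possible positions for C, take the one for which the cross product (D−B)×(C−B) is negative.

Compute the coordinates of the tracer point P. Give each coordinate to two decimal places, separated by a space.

1.92 0.71

A=(0,0), D=(11.00,0)
B = A + 3.00·(cos322°, sin322°) = (2.3640, -1.8470)
|BD| = 8.8313
circle(B,5.00) ∩ circle(D,7.00): a=3.0568, h=3.9567
  candidates: C₊=(4.5257,2.6616) cross=34.943; C₋=(6.1808,-5.0769) cross=-34.943
  mode - wants cross < 0 → take C=(6.1808,-5.0769) (cross=-34.943)
ex = (C−B)/|BC| = (0.7633,-0.6460); ey = (0.6460,0.7633)
P = B + -1.99·ex + 1.66·ey = (1.9173,0.7057)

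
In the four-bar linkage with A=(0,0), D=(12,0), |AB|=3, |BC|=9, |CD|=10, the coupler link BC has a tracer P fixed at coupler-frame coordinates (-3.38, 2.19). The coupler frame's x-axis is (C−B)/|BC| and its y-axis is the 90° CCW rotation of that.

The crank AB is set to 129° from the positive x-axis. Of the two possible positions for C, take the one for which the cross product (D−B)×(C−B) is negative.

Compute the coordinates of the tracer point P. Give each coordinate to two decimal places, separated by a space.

-2.07 6.35

A=(0,0), D=(12.00,0)
B = A + 3.00·(cos129°, sin129°) = (-1.8880, 2.3314)
|BD| = 14.0823
circle(B,9.00) ∩ circle(D,10.00): a=6.3665, h=6.3614
  candidates: C₊=(5.4439,7.5510) cross=89.583; C₋=(3.3375,-4.9962) cross=-89.583
  mode - wants cross < 0 → take C=(3.3375,-4.9962) (cross=-89.583)
ex = (C−B)/|BC| = (0.5806,-0.8142); ey = (0.8142,0.5806)
P = B + -3.38·ex + 2.19·ey = (-2.0674,6.3549)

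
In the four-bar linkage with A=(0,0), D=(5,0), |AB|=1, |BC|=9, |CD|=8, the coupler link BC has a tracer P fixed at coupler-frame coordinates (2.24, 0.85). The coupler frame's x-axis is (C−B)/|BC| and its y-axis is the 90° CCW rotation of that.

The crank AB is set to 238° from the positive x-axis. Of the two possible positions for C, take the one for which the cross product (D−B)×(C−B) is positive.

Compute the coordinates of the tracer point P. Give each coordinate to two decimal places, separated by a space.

A=(0,0), D=(5.00,0)
B = A + 1.00·(cos238°, sin238°) = (-0.5299, -0.8480)
|BD| = 5.5946
circle(B,9.00) ∩ circle(D,8.00): a=4.3166, h=7.8973
  candidates: C₊=(2.5397,7.6123) cross=44.182; C₋=(4.9339,-7.9997) cross=-44.182
  mode + wants cross > 0 → take C=(2.5397,7.6123) (cross=44.182)
ex = (C−B)/|BC| = (0.3411,0.9400); ey = (-0.9400,0.3411)
P = B + 2.24·ex + 0.85·ey = (-0.5650,1.5475)

-0.56 1.55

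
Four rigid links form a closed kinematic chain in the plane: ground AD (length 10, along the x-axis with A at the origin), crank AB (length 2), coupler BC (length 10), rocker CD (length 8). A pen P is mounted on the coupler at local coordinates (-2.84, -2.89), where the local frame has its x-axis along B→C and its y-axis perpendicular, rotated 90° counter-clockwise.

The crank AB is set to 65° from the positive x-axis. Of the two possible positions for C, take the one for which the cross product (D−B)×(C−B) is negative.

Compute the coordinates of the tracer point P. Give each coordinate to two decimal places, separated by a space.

A=(0,0), D=(10.00,0)
B = A + 2.00·(cos65°, sin65°) = (0.8452, 1.8126)
|BD| = 9.3325
circle(B,10.00) ∩ circle(D,8.00): a=6.5950, h=7.5171
  candidates: C₊=(8.7746,7.9056) cross=70.153; C₋=(5.8546,-6.8422) cross=-70.153
  mode - wants cross < 0 → take C=(5.8546,-6.8422) (cross=-70.153)
ex = (C−B)/|BC| = (0.5009,-0.8655); ey = (0.8655,0.5009)
P = B + -2.84·ex + -2.89·ey = (-3.0787,2.8229)

-3.08 2.82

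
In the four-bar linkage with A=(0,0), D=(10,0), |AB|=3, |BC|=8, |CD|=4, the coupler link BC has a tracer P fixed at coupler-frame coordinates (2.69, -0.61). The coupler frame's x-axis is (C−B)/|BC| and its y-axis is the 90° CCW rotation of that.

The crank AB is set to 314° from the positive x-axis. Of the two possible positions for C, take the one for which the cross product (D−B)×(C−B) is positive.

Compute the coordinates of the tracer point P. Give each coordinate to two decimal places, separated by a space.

A=(0,0), D=(10.00,0)
B = A + 3.00·(cos314°, sin314°) = (2.0840, -2.1580)
|BD| = 8.2049
circle(B,8.00) ∩ circle(D,4.00): a=7.0275, h=3.8228
  candidates: C₊=(7.8586,3.3785) cross=31.366; C₋=(9.8695,-3.9979) cross=-31.366
  mode + wants cross > 0 → take C=(7.8586,3.3785) (cross=31.366)
ex = (C−B)/|BC| = (0.7218,0.6921); ey = (-0.6921,0.7218)
P = B + 2.69·ex + -0.61·ey = (4.4479,-0.7367)

4.45 -0.74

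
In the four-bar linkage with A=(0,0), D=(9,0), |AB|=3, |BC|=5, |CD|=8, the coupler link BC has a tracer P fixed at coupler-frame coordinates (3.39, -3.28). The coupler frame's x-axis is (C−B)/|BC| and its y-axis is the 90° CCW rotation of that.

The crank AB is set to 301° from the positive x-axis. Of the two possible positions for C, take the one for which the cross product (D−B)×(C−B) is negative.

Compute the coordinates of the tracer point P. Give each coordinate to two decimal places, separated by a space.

A=(0,0), D=(9.00,0)
B = A + 3.00·(cos301°, sin301°) = (1.5451, -2.5715)
|BD| = 7.8859
circle(B,5.00) ∩ circle(D,8.00): a=1.4702, h=4.7790
  candidates: C₊=(1.3766,2.4257) cross=37.687; C₋=(4.4933,-6.6098) cross=-37.687
  mode - wants cross < 0 → take C=(4.4933,-6.6098) (cross=-37.687)
ex = (C−B)/|BC| = (0.5896,-0.8077); ey = (0.8077,0.5896)
P = B + 3.39·ex + -3.28·ey = (0.8949,-7.2435)

0.89 -7.24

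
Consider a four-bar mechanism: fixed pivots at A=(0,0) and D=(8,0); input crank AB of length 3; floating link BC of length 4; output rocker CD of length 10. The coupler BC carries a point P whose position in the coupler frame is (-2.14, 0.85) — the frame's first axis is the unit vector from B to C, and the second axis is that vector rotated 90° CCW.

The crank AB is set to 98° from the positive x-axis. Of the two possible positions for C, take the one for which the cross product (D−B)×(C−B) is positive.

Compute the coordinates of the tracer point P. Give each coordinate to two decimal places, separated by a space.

A=(0,0), D=(8.00,0)
B = A + 3.00·(cos98°, sin98°) = (-0.4175, 2.9708)
|BD| = 8.9264
circle(B,4.00) ∩ circle(D,10.00): a=-0.2420, h=3.9927
  candidates: C₊=(0.6831,6.8164) cross=35.640; C₋=(-1.9745,-0.7137) cross=-35.640
  mode + wants cross > 0 → take C=(0.6831,6.8164) (cross=35.640)
ex = (C−B)/|BC| = (0.2752,0.9614); ey = (-0.9614,0.2752)
P = B + -2.14·ex + 0.85·ey = (-1.8236,1.1473)

-1.82 1.15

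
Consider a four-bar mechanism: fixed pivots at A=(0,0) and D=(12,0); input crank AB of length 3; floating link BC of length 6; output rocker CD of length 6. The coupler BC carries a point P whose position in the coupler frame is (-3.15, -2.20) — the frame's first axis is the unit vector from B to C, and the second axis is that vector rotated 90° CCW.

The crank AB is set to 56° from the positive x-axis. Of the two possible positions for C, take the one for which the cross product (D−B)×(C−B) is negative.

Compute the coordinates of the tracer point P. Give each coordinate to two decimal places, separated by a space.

-2.14 2.91

A=(0,0), D=(12.00,0)
B = A + 3.00·(cos56°, sin56°) = (1.6776, 2.4871)
|BD| = 10.6178
circle(B,6.00) ∩ circle(D,6.00): a=5.3089, h=2.7956
  candidates: C₊=(7.4936,3.9614) cross=29.683; C₋=(6.1839,-1.4743) cross=-29.683
  mode - wants cross < 0 → take C=(6.1839,-1.4743) (cross=-29.683)
ex = (C−B)/|BC| = (0.7511,-0.6602); ey = (0.6602,0.7511)
P = B + -3.15·ex + -2.20·ey = (-2.1408,2.9145)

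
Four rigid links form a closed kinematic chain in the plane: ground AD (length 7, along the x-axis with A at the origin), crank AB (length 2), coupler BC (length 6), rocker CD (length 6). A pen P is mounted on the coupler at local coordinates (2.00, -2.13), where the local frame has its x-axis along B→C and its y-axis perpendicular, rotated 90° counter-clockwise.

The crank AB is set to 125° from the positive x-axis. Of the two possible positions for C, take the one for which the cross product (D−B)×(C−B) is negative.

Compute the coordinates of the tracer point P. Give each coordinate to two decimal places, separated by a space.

A=(0,0), D=(7.00,0)
B = A + 2.00·(cos125°, sin125°) = (-1.1472, 1.6383)
|BD| = 8.3102
circle(B,6.00) ∩ circle(D,6.00): a=4.1551, h=4.3284
  candidates: C₊=(3.7797,5.0626) cross=35.970; C₋=(2.0731,-3.4243) cross=-35.970
  mode - wants cross < 0 → take C=(2.0731,-3.4243) (cross=-35.970)
ex = (C−B)/|BC| = (0.5367,-0.8438); ey = (0.8438,0.5367)
P = B + 2.00·ex + -2.13·ey = (-1.8710,-1.1924)

-1.87 -1.19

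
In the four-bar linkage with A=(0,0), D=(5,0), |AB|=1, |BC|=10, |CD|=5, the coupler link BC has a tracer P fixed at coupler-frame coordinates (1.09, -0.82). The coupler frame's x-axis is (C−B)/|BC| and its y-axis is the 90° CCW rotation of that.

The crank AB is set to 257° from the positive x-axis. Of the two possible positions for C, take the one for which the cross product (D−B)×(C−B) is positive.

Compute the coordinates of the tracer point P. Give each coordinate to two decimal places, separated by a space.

1.11 -1.27

A=(0,0), D=(5.00,0)
B = A + 1.00·(cos257°, sin257°) = (-0.2250, -0.9744)
|BD| = 5.3150
circle(B,10.00) ∩ circle(D,5.00): a=9.7130, h=2.3787
  candidates: C₊=(8.8874,3.1446) cross=12.643; C₋=(9.7595,-1.5321) cross=-12.643
  mode + wants cross > 0 → take C=(8.8874,3.1446) (cross=12.643)
ex = (C−B)/|BC| = (0.9112,0.4119); ey = (-0.4119,0.9112)
P = B + 1.09·ex + -0.82·ey = (1.1060,-1.2726)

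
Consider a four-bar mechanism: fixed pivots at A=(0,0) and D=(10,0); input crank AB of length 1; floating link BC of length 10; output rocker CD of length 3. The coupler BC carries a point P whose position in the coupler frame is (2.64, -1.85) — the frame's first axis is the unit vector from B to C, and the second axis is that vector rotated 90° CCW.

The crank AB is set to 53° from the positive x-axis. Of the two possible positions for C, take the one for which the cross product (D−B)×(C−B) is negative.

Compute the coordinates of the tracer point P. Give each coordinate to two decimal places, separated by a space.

A=(0,0), D=(10.00,0)
B = A + 1.00·(cos53°, sin53°) = (0.6018, 0.7986)
|BD| = 9.4321
circle(B,10.00) ∩ circle(D,3.00): a=9.5400, h=2.9981
  candidates: C₊=(10.3614,2.9782) cross=28.278; C₋=(9.8537,-2.9964) cross=-28.278
  mode - wants cross < 0 → take C=(9.8537,-2.9964) (cross=-28.278)
ex = (C−B)/|BC| = (0.9252,-0.3795); ey = (0.3795,0.9252)
P = B + 2.64·ex + -1.85·ey = (2.3422,-1.9149)

2.34 -1.91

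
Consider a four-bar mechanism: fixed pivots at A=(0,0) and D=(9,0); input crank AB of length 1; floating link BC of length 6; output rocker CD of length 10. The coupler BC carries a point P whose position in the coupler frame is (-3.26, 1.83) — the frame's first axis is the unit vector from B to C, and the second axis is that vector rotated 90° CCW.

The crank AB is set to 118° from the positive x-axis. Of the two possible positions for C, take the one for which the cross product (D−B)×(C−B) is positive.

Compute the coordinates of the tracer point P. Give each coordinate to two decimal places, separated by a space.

A=(0,0), D=(9.00,0)
B = A + 1.00·(cos118°, sin118°) = (-0.4695, 0.8829)
|BD| = 9.5105
circle(B,6.00) ∩ circle(D,10.00): a=1.3906, h=5.8366
  candidates: C₊=(1.4570,6.5653) cross=55.510; C₋=(0.3732,-5.0576) cross=-55.510
  mode + wants cross > 0 → take C=(1.4570,6.5653) (cross=55.510)
ex = (C−B)/|BC| = (0.3211,0.9471); ey = (-0.9471,0.3211)
P = B + -3.26·ex + 1.83·ey = (-3.2493,-1.6169)

-3.25 -1.62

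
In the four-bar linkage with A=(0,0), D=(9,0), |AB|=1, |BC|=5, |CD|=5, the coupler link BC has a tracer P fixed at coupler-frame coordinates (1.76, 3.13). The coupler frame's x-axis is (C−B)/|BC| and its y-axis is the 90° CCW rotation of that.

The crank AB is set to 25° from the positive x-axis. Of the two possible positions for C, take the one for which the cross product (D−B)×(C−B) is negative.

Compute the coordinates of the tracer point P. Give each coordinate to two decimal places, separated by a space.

A=(0,0), D=(9.00,0)
B = A + 1.00·(cos25°, sin25°) = (0.9063, 0.4226)
|BD| = 8.1047
circle(B,5.00) ∩ circle(D,5.00): a=4.0524, h=2.9289
  candidates: C₊=(5.1059,3.1362) cross=23.738; C₋=(4.8004,-2.7136) cross=-23.738
  mode - wants cross < 0 → take C=(4.8004,-2.7136) (cross=-23.738)
ex = (C−B)/|BC| = (0.7788,-0.6272); ey = (0.6272,0.7788)
P = B + 1.76·ex + 3.13·ey = (4.2403,1.7564)

4.24 1.76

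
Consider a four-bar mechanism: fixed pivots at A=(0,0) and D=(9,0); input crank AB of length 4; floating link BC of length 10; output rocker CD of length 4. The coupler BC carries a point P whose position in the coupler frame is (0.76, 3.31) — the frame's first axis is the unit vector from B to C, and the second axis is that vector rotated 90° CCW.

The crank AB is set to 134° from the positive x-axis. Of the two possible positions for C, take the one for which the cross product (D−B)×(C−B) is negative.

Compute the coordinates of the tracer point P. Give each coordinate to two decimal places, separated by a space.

A=(0,0), D=(9.00,0)
B = A + 4.00·(cos134°, sin134°) = (-2.7786, 2.8774)
|BD| = 12.1250
circle(B,10.00) ∩ circle(D,4.00): a=9.5264, h=3.0410
  candidates: C₊=(7.1973,3.5708) cross=36.872; C₋=(5.7540,-2.3374) cross=-36.872
  mode - wants cross < 0 → take C=(5.7540,-2.3374) (cross=-36.872)
ex = (C−B)/|BC| = (0.8533,-0.5215); ey = (0.5215,0.8533)
P = B + 0.76·ex + 3.31·ey = (-0.4041,5.3053)

-0.40 5.31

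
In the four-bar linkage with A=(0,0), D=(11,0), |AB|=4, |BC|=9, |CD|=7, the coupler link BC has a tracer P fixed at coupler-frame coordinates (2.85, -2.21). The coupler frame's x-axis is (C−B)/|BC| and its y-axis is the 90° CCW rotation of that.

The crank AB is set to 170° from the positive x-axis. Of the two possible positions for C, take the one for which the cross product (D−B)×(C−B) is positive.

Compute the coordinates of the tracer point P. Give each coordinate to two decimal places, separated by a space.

A=(0,0), D=(11.00,0)
B = A + 4.00·(cos170°, sin170°) = (-3.9392, 0.6946)
|BD| = 14.9554
circle(B,9.00) ∩ circle(D,7.00): a=8.5475, h=2.8177
  candidates: C₊=(4.7299,3.1123) cross=42.140; C₋=(4.4682,-2.5171) cross=-42.140
  mode + wants cross > 0 → take C=(4.7299,3.1123) (cross=42.140)
ex = (C−B)/|BC| = (0.9632,0.2686); ey = (-0.2686,0.9632)
P = B + 2.85·ex + -2.21·ey = (-0.6003,-0.6686)

-0.60 -0.67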